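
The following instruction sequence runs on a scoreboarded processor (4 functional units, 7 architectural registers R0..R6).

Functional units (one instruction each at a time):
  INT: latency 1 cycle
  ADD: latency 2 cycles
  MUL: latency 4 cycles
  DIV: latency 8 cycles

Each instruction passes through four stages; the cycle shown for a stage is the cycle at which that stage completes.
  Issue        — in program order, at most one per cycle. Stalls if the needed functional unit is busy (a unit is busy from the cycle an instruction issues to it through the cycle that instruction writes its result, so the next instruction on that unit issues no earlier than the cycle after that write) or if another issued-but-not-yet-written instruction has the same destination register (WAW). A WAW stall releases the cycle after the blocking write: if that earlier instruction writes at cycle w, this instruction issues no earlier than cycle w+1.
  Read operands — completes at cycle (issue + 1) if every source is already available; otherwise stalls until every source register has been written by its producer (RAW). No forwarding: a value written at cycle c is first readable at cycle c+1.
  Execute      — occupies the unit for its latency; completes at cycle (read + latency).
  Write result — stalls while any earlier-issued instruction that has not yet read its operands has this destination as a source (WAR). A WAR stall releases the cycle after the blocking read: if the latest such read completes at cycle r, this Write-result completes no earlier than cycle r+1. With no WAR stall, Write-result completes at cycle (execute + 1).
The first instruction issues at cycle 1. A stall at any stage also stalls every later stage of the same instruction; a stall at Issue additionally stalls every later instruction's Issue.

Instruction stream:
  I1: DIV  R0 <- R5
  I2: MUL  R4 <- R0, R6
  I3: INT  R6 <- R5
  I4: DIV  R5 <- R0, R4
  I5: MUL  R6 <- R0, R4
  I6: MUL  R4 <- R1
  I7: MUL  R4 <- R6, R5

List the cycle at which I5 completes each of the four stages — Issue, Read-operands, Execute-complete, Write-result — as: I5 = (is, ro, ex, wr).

I5 = (18, 19, 23, 24)

[I1] 1/2/10/11
[I2] 2/12/16/17  (RAW R0: wait I1 write@11)
[I3] 3/4/5/13  (WAR R6: wait I2 read@12)
[I4] 12/18/26/27  (struct: DIV busy until I1 writes@11; RAW R4: wait I2 write@17)
[I5] 18/19/23/24  (struct: MUL busy until I2 writes@17)
[I6] 25/26/30/31  (struct: MUL busy until I5 writes@24)
[I7] 32/33/37/38  (struct: MUL busy until I6 writes@31)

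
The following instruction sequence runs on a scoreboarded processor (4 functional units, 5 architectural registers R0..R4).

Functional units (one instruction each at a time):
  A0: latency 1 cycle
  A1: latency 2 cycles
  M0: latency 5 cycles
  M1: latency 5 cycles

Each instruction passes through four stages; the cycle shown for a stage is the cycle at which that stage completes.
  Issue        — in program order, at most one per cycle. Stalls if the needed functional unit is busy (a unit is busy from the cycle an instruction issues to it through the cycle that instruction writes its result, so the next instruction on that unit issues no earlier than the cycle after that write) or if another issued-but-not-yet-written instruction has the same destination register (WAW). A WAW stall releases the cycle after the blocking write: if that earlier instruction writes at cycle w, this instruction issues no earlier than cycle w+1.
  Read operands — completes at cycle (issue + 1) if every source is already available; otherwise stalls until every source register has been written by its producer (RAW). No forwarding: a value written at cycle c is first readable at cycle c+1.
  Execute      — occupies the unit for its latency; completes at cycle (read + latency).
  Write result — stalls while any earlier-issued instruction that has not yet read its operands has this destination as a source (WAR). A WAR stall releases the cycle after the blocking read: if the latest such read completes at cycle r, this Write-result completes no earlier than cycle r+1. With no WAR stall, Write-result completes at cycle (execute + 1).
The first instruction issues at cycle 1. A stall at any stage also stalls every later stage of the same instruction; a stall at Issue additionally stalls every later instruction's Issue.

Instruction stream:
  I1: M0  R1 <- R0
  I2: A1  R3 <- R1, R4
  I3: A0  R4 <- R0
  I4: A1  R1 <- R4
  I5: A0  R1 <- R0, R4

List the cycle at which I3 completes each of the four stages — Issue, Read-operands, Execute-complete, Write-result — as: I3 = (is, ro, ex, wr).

[I1] 1/2/7/8
[I2] 2/9/11/12  (RAW R1: wait I1 write@8)
[I3] 3/4/5/10  (WAR R4: wait I2 read@9)
[I4] 13/14/16/17  (struct: A1 busy until I2 writes@12)
[I5] 18/19/20/21  (WAW R1: wait I4 write@17)

I3 = (3, 4, 5, 10)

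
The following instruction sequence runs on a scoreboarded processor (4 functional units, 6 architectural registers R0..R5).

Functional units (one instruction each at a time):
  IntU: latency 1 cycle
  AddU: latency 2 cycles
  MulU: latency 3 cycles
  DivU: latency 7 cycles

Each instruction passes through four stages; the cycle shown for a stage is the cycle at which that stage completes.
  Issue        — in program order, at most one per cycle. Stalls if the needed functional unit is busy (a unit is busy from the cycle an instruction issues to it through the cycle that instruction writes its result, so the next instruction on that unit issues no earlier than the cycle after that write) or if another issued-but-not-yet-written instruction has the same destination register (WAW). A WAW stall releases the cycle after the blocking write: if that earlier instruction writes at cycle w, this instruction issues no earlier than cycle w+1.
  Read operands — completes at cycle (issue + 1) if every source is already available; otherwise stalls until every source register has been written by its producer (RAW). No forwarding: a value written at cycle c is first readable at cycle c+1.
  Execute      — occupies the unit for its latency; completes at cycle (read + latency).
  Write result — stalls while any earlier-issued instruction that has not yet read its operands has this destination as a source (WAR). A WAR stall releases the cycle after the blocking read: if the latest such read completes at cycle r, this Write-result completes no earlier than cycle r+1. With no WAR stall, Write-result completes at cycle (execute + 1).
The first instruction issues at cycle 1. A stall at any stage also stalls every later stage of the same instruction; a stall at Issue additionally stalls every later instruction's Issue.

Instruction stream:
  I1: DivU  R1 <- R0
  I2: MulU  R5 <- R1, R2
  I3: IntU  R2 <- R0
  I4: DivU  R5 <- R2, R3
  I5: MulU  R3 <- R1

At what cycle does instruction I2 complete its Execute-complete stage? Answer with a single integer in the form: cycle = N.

[I1] 1/2/9/10
[I2] 2/11/14/15  (RAW R1: wait I1 write@10)
[I3] 3/4/5/12  (WAR R2: wait I2 read@11)
[I4] 16/17/24/25  (WAW R5: wait I2 write@15)
[I5] 17/18/21/22

cycle = 14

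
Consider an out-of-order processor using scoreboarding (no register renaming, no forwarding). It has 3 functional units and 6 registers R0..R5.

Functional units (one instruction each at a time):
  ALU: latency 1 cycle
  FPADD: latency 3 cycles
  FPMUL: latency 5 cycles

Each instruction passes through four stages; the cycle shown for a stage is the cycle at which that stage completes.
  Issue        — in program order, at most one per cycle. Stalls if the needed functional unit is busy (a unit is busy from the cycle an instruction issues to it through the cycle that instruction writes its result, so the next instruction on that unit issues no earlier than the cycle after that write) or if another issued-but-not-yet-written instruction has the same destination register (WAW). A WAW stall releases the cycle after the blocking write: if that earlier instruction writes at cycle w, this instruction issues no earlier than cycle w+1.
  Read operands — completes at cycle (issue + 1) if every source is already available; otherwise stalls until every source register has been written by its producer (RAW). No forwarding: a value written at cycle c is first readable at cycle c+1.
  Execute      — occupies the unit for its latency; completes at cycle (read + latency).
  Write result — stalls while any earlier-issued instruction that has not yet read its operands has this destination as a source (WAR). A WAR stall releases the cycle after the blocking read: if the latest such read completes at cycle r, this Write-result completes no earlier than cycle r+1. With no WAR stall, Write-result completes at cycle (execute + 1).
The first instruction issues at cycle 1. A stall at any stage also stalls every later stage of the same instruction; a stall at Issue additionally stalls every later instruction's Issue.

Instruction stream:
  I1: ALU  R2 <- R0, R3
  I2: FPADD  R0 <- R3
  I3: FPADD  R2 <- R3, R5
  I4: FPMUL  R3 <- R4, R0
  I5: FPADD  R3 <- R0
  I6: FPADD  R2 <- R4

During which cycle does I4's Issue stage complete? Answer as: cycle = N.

cycle = 9

c1: I1 dispatched to ALU
c2: I1 operands ready; I2 dispatched to FPADD
c3: I1 complete; I2 operands ready
c4: R2←I1
c6: I2 complete
c7: R0←I2
c8: I3 dispatched to FPADD
c9: I3 operands ready; I4 dispatched to FPMUL
c10: I4 operands ready
c12: I3 complete
c13: R2←I3
c15: I4 complete
c16: R3←I4
c17: I5 dispatched to FPADD
c18: I5 operands ready
c21: I5 complete
c22: R3←I5
c23: I6 dispatched to FPADD
c24: I6 operands ready
c27: I6 complete
c28: R2←I6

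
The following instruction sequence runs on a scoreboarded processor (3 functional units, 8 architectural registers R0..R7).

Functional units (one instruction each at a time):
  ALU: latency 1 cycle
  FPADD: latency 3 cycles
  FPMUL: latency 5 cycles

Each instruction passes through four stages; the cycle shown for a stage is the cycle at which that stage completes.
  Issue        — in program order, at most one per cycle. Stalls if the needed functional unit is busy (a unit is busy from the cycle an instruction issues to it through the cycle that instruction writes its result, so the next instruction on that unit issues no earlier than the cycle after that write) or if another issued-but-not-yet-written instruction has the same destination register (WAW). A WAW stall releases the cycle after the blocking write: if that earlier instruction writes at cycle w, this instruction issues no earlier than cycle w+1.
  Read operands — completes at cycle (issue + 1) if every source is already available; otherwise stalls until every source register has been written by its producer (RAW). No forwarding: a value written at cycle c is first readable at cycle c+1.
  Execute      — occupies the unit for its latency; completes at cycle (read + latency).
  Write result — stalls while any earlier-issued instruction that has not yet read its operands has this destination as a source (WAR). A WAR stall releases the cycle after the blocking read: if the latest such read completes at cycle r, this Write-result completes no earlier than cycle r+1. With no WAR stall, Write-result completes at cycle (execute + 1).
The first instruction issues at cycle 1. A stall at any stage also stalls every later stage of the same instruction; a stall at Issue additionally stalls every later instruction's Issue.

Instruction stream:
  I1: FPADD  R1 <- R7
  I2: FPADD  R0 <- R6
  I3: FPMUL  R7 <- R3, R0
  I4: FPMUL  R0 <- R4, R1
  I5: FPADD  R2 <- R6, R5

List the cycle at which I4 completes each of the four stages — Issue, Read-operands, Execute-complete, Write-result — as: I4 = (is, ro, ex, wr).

I4 = (20, 21, 26, 27)

t=1  I1→FPADD
t=2  I1 RO
t=5  I1 EX
t=6  I1 WR R1
t=7  I2→FPADD
t=8  I2 RO; I3→FPMUL
t=11  I2 EX
t=12  I2 WR R0
t=13  I3 RO
t=18  I3 EX
t=19  I3 WR R7
t=20  I4→FPMUL
t=21  I4 RO; I5→FPADD
t=22  I5 RO
t=25  I5 EX
t=26  I4 EX; I5 WR R2
t=27  I4 WR R0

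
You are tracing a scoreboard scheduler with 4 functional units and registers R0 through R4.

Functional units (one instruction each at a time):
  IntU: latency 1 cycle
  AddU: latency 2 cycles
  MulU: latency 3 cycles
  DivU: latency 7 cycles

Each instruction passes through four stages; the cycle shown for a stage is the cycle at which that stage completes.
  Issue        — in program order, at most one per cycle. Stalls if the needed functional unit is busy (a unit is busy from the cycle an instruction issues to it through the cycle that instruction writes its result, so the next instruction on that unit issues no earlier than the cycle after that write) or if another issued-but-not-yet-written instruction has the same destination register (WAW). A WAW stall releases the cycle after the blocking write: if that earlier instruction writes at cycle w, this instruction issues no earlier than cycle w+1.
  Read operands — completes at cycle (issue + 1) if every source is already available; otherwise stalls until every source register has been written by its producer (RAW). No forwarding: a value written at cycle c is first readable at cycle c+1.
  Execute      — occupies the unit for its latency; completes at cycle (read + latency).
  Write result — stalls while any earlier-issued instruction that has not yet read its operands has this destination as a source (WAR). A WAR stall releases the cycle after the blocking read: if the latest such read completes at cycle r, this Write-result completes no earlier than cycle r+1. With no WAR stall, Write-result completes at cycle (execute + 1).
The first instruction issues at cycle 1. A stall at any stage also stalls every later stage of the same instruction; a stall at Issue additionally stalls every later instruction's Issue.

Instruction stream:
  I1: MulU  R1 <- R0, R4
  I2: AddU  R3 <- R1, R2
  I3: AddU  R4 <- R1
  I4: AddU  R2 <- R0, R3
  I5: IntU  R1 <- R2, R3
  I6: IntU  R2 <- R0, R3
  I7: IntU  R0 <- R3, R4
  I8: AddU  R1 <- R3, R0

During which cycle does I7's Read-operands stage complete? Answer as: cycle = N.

I1: IS=1 RO=2 EX=5 WR=6
I2: IS=2 RO=7 EX=9 WR=10  [RAW R1: wait I1 write@6]
I3: IS=11 RO=12 EX=14 WR=15  [struct: AddU busy until I2 writes@10]
I4: IS=16 RO=17 EX=19 WR=20  [struct: AddU busy until I3 writes@15]
I5: IS=17 RO=21 EX=22 WR=23  [RAW R2: wait I4 write@20]
I6: IS=24 RO=25 EX=26 WR=27  [struct: IntU busy until I5 writes@23]
I7: IS=28 RO=29 EX=30 WR=31  [struct: IntU busy until I6 writes@27]
I8: IS=29 RO=32 EX=34 WR=35  [RAW R0: wait I7 write@31]

cycle = 29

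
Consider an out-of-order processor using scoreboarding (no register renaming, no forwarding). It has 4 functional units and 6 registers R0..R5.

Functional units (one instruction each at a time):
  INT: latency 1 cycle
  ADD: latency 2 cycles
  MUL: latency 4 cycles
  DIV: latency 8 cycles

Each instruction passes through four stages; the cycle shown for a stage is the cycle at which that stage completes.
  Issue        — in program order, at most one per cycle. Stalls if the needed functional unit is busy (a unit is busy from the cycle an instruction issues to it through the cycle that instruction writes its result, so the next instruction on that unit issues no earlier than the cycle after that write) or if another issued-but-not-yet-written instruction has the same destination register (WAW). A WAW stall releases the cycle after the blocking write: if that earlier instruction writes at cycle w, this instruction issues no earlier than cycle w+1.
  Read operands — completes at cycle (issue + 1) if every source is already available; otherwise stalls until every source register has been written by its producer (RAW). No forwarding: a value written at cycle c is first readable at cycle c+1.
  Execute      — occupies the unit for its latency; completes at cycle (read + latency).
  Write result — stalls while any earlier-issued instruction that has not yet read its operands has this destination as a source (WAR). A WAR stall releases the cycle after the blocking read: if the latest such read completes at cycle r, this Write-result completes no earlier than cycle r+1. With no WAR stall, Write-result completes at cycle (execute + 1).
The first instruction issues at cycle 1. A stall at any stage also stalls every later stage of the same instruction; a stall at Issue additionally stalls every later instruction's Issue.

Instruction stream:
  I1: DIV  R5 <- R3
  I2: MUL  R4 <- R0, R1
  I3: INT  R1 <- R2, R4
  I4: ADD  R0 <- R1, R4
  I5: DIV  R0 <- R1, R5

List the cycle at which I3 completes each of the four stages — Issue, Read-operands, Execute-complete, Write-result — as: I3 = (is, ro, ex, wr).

I3 = (3, 9, 10, 11)

cycle 1: I1 dispatched to DIV
cycle 2: I1 operands ready | I2 dispatched to MUL
cycle 3: I2 operands ready | I3 dispatched to INT
cycle 4: I4 dispatched to ADD
cycle 7: I2 complete
cycle 8: R4←I2
cycle 9: I3 operands ready
cycle 10: I1 complete | I3 complete
cycle 11: R5←I1 | R1←I3
cycle 12: I4 operands ready
cycle 14: I4 complete
cycle 15: R0←I4
cycle 16: I5 dispatched to DIV
cycle 17: I5 operands ready
cycle 25: I5 complete
cycle 26: R0←I5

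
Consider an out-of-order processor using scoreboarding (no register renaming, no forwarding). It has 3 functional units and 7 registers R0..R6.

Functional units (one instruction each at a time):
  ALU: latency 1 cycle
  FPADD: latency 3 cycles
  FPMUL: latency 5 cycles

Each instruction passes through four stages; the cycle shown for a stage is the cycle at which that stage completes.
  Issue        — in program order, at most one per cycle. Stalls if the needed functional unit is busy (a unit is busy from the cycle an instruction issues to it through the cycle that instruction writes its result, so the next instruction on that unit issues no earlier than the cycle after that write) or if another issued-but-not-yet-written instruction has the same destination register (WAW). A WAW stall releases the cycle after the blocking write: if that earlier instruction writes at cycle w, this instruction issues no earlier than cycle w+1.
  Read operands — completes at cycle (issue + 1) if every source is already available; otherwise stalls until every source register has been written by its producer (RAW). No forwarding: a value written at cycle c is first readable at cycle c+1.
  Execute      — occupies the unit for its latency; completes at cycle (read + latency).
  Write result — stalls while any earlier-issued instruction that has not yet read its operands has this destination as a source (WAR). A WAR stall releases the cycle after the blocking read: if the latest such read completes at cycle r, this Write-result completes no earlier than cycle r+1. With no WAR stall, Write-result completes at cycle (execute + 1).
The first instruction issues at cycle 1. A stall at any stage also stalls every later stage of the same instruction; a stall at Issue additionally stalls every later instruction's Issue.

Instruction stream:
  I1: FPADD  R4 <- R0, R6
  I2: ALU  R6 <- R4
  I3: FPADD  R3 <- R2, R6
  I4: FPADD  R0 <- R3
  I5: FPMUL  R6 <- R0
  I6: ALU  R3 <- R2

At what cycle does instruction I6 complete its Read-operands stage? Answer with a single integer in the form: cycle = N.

cycle = 18

t=1  I1 issues→FPADD
t=2  I1 reads · I2 issues→ALU
t=5  I1 exec-done
t=6  I1 writes R4
t=7  I2 reads · I3 issues→FPADD
t=8  I2 exec-done
t=9  I2 writes R6
t=10  I3 reads
t=13  I3 exec-done
t=14  I3 writes R3
t=15  I4 issues→FPADD
t=16  I4 reads · I5 issues→FPMUL
t=17  I6 issues→ALU
t=18  I6 reads
t=19  I4 exec-done · I6 exec-done
t=20  I4 writes R0 · I6 writes R3
t=21  I5 reads
t=26  I5 exec-done
t=27  I5 writes R6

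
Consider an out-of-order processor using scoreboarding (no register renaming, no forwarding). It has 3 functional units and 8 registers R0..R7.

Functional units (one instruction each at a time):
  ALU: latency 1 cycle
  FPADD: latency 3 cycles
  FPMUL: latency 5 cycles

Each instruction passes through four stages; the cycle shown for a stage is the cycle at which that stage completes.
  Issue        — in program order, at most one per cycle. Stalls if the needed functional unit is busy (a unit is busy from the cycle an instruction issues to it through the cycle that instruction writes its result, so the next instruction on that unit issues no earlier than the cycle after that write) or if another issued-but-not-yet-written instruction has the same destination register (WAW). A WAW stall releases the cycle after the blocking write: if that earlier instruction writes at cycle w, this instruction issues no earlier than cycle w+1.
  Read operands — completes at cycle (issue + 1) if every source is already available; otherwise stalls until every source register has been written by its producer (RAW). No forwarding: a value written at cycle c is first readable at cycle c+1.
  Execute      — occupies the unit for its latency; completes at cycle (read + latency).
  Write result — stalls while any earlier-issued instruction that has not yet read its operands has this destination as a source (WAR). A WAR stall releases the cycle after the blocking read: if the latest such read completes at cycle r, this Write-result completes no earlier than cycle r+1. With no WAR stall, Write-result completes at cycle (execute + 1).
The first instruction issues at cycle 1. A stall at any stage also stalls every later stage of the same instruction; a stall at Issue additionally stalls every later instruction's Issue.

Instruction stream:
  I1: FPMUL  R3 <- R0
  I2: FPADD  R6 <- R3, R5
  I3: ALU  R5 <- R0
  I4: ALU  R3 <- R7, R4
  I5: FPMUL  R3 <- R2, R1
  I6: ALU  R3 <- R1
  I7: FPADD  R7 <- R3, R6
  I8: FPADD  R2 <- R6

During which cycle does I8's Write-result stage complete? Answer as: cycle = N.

[1] I1 issues→FPMUL
[2] I1 reads · I2 issues→FPADD
[3] I3 issues→ALU
[4] I3 reads
[5] I3 exec-done
[7] I1 exec-done
[8] I1 writes R3
[9] I2 reads
[10] I3 writes R5
[11] I4 issues→ALU
[12] I2 exec-done · I4 reads
[13] I2 writes R6 · I4 exec-done
[14] I4 writes R3
[15] I5 issues→FPMUL
[16] I5 reads
[21] I5 exec-done
[22] I5 writes R3
[23] I6 issues→ALU
[24] I6 reads · I7 issues→FPADD
[25] I6 exec-done
[26] I6 writes R3
[27] I7 reads
[30] I7 exec-done
[31] I7 writes R7
[32] I8 issues→FPADD
[33] I8 reads
[36] I8 exec-done
[37] I8 writes R2

cycle = 37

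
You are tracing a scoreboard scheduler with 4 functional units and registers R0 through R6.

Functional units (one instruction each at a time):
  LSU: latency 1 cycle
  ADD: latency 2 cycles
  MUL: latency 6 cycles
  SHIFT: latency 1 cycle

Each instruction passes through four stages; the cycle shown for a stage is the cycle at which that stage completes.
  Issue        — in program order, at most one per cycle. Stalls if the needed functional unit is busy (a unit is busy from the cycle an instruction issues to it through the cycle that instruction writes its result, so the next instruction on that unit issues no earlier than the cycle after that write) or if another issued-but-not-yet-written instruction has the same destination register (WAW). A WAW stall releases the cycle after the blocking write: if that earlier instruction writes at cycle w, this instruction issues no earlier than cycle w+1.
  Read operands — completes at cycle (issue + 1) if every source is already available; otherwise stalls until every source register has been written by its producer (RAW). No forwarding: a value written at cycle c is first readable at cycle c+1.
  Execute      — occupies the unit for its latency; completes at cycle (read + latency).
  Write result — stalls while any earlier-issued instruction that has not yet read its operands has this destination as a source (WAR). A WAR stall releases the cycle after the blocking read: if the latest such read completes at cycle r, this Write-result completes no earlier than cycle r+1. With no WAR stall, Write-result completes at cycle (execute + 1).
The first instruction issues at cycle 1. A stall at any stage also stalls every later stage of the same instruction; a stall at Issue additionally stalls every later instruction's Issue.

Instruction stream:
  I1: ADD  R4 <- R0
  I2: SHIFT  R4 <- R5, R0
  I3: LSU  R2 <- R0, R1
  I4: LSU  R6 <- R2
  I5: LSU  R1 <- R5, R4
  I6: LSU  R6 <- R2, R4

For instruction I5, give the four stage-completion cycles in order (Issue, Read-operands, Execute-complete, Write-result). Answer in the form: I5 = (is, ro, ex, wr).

I5 = (15, 16, 17, 18)

1) issue 1, read 2, done 4, write 5
2) issue 6, read 7, done 8, write 9  <WAW R4: wait I1 write@5>
3) issue 7, read 8, done 9, write 10
4) issue 11, read 12, done 13, write 14  <struct: LSU busy until I3 writes@10>
5) issue 15, read 16, done 17, write 18  <struct: LSU busy until I4 writes@14>
6) issue 19, read 20, done 21, write 22  <struct: LSU busy until I5 writes@18>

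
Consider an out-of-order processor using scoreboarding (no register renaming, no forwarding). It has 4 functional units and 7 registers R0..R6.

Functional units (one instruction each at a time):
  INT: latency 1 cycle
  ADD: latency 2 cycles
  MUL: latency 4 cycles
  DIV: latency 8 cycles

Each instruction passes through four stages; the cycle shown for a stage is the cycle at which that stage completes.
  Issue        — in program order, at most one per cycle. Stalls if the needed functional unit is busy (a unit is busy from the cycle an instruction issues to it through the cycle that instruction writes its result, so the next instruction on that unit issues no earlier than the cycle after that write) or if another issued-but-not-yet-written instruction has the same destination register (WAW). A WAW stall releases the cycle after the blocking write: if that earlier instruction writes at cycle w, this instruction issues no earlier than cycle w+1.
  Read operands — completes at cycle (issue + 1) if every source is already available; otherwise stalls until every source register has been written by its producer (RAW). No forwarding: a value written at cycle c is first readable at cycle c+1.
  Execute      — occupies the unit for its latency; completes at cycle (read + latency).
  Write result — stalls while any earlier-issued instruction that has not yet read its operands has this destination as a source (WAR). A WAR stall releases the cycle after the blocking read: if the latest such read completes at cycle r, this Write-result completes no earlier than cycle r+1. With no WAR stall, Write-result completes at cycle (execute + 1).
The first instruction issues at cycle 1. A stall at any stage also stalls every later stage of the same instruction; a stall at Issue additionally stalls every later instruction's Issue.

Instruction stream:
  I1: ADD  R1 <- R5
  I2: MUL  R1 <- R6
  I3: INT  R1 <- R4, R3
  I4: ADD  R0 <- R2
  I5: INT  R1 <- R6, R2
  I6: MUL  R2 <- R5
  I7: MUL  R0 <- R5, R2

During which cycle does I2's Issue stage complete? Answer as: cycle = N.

[1] I1 issues→ADD
[2] I1 reads
[4] I1 exec-done
[5] I1 writes R1
[6] I2 issues→MUL
[7] I2 reads
[11] I2 exec-done
[12] I2 writes R1
[13] I3 issues→INT
[14] I3 reads · I4 issues→ADD
[15] I3 exec-done · I4 reads
[16] I3 writes R1
[17] I4 exec-done · I5 issues→INT
[18] I4 writes R0 · I5 reads · I6 issues→MUL
[19] I5 exec-done · I6 reads
[20] I5 writes R1
[23] I6 exec-done
[24] I6 writes R2
[25] I7 issues→MUL
[26] I7 reads
[30] I7 exec-done
[31] I7 writes R0

cycle = 6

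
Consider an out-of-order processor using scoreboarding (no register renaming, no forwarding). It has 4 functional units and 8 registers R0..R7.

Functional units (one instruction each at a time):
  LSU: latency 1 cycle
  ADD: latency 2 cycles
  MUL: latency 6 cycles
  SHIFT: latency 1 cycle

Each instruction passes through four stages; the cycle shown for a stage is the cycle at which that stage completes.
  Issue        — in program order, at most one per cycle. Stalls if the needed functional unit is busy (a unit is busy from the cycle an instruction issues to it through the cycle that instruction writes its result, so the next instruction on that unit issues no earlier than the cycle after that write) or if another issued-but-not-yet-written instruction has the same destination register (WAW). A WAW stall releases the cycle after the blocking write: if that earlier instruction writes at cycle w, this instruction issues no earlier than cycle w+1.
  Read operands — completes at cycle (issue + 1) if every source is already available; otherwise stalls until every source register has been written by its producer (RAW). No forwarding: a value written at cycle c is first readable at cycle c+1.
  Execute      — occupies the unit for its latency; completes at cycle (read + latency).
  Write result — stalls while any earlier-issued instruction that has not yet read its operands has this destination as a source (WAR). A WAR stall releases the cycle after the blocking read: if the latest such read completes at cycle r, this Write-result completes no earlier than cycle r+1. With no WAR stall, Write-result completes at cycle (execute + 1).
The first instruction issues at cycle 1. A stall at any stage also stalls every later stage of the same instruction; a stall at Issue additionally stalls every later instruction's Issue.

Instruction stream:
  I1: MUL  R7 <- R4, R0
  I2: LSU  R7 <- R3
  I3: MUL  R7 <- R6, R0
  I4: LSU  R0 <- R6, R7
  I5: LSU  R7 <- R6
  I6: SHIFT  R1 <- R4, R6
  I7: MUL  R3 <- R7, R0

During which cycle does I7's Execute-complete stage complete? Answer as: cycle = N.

cycle = 36

1) issue 1, read 2, done 8, write 9
2) issue 10, read 11, done 12, write 13  <WAW R7: wait I1 write@9>
3) issue 14, read 15, done 21, write 22  <WAW R7: wait I2 write@13>
4) issue 15, read 23, done 24, write 25  <RAW R7: wait I3 write@22>
5) issue 26, read 27, done 28, write 29  <struct: LSU busy until I4 writes@25>
6) issue 27, read 28, done 29, write 30
7) issue 28, read 30, done 36, write 37  <RAW R7: wait I5 write@29>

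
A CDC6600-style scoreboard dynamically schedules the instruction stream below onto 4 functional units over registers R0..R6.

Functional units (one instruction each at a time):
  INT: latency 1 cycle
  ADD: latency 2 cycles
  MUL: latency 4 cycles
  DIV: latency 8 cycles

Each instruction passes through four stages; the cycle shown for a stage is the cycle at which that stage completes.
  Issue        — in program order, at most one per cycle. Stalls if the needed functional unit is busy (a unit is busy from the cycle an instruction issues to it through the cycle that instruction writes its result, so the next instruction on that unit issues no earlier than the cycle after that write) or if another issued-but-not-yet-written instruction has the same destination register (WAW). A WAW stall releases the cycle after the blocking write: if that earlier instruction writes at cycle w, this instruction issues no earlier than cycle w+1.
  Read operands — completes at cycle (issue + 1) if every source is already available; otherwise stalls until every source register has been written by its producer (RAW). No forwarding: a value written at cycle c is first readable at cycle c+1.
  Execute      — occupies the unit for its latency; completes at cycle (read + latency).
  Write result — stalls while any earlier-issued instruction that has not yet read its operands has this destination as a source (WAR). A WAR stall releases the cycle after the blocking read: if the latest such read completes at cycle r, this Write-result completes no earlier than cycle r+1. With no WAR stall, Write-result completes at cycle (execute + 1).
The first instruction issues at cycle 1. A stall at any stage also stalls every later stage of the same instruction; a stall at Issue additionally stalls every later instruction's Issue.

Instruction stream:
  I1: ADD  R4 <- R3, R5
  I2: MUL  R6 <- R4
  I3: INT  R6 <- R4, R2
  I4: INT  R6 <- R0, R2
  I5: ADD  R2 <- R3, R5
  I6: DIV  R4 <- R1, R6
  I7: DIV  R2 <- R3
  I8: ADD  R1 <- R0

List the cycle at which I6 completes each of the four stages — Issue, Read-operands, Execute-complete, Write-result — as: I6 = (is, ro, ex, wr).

c1: I1→ADD
c2: I1 RO · I2→MUL
c4: I1 EX
c5: I1 WR R4
c6: I2 RO
c10: I2 EX
c11: I2 WR R6
c12: I3→INT
c13: I3 RO
c14: I3 EX
c15: I3 WR R6
c16: I4→INT
c17: I4 RO · I5→ADD
c18: I4 EX · I5 RO · I6→DIV
c19: I4 WR R6
c20: I5 EX · I6 RO
c21: I5 WR R2
c28: I6 EX
c29: I6 WR R4
c30: I7→DIV
c31: I7 RO · I8→ADD
c32: I8 RO
c34: I8 EX
c35: I8 WR R1
c39: I7 EX
c40: I7 WR R2

I6 = (18, 20, 28, 29)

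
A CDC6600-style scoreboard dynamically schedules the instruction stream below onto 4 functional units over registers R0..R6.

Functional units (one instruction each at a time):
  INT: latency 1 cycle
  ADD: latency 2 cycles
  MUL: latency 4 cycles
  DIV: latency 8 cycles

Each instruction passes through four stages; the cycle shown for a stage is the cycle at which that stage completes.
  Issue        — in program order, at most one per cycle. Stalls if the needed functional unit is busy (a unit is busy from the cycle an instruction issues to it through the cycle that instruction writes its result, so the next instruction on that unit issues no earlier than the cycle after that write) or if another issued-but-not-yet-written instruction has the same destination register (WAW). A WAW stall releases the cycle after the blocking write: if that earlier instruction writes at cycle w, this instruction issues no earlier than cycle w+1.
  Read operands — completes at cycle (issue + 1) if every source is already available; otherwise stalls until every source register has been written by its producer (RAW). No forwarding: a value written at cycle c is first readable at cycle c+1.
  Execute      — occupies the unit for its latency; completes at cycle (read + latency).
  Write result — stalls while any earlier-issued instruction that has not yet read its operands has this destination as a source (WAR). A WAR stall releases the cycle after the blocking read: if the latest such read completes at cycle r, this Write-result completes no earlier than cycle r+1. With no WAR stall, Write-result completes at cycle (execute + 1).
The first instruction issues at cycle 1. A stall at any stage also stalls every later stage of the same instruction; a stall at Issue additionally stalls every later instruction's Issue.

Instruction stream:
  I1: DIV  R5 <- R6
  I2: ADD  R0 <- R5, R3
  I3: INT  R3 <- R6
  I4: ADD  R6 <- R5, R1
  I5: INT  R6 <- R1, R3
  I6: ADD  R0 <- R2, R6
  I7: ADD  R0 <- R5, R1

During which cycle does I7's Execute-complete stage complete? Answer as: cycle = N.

cycle = 32

cycle 1: I1 issues→DIV
cycle 2: I1 reads; I2 issues→ADD
cycle 3: I3 issues→INT
cycle 4: I3 reads
cycle 5: I3 exec-done
cycle 10: I1 exec-done
cycle 11: I1 writes R5
cycle 12: I2 reads
cycle 13: I3 writes R3
cycle 14: I2 exec-done
cycle 15: I2 writes R0
cycle 16: I4 issues→ADD
cycle 17: I4 reads
cycle 19: I4 exec-done
cycle 20: I4 writes R6
cycle 21: I5 issues→INT
cycle 22: I5 reads; I6 issues→ADD
cycle 23: I5 exec-done
cycle 24: I5 writes R6
cycle 25: I6 reads
cycle 27: I6 exec-done
cycle 28: I6 writes R0
cycle 29: I7 issues→ADD
cycle 30: I7 reads
cycle 32: I7 exec-done
cycle 33: I7 writes R0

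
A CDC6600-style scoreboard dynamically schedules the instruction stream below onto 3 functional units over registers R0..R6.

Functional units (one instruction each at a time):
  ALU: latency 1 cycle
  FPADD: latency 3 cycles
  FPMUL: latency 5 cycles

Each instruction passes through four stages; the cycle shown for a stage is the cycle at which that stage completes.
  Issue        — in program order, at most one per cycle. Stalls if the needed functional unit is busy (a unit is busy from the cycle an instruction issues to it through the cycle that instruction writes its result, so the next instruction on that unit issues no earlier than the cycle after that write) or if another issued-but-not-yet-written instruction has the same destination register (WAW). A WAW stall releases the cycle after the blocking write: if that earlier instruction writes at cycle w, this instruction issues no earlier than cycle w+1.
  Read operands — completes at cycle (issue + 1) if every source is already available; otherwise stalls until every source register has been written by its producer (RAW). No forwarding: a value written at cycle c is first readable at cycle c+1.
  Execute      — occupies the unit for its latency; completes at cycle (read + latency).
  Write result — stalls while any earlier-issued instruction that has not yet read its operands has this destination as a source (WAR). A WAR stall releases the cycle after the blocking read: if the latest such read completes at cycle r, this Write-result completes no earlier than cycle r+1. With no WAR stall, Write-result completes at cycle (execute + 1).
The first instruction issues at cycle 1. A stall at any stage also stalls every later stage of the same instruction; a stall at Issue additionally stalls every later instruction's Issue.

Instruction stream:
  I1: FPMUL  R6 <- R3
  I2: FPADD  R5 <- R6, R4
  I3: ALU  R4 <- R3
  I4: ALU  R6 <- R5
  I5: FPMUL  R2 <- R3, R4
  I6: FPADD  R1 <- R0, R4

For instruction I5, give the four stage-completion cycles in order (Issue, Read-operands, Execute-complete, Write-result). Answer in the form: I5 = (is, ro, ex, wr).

  I1 | 1 | 2 | 7 | 8
  I2 | 2 | 9 | 12 | 13   RAW R6: wait I1 write@8
  I3 | 3 | 4 | 5 | 10   WAR R4: wait I2 read@9
  I4 | 11 | 14 | 15 | 16   struct: ALU busy until I3 writes@10 · RAW R5: wait I2 write@13
  I5 | 12 | 13 | 18 | 19
  I6 | 14 | 15 | 18 | 19   struct: FPADD busy until I2 writes@13

I5 = (12, 13, 18, 19)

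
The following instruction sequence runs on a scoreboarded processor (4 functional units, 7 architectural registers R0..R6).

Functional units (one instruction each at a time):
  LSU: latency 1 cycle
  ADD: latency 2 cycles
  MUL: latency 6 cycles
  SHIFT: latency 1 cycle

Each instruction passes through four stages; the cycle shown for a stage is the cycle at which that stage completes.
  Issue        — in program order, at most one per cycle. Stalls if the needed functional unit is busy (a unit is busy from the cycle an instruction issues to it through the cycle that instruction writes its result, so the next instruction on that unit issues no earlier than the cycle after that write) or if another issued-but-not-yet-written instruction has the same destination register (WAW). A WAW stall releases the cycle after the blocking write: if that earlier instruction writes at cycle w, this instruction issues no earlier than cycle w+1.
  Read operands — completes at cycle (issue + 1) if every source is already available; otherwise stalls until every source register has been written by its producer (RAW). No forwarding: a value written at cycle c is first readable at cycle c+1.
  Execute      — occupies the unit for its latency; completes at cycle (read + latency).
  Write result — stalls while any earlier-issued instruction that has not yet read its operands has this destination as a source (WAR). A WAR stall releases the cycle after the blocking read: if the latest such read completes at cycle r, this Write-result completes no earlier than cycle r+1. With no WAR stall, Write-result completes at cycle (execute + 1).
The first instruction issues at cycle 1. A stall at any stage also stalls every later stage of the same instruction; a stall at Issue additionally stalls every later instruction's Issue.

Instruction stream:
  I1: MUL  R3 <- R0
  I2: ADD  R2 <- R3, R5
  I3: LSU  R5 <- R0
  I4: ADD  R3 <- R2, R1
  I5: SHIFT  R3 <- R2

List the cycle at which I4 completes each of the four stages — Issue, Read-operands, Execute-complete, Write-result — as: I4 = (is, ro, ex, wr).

[1] I1→MUL
[2] I1 RO, I2→ADD
[3] I3→LSU
[4] I3 RO
[5] I3 EX
[8] I1 EX
[9] I1 WR R3
[10] I2 RO
[11] I3 WR R5
[12] I2 EX
[13] I2 WR R2
[14] I4→ADD
[15] I4 RO
[17] I4 EX
[18] I4 WR R3
[19] I5→SHIFT
[20] I5 RO
[21] I5 EX
[22] I5 WR R3

I4 = (14, 15, 17, 18)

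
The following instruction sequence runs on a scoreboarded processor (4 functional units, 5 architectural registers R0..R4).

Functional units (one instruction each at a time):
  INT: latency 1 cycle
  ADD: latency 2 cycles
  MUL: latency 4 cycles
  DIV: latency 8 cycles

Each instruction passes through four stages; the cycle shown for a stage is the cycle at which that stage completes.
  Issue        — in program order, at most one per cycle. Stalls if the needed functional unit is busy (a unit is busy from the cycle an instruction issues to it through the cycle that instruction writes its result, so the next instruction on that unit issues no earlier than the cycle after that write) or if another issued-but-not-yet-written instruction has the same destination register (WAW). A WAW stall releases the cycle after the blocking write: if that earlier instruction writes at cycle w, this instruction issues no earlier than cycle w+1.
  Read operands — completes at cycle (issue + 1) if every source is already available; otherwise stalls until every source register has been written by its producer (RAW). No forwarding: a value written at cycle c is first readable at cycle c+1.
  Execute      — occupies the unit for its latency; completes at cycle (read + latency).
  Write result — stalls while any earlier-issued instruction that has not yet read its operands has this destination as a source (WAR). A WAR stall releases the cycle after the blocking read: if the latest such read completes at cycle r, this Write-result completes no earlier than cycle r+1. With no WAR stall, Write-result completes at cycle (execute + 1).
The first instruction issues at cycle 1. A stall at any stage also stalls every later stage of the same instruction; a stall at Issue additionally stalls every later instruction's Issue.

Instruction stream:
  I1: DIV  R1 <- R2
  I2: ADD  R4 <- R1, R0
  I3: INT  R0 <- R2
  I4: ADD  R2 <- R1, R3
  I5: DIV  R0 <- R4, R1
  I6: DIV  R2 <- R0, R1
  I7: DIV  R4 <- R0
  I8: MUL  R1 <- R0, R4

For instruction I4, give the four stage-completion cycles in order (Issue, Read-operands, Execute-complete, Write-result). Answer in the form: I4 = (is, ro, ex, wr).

I4 = (16, 17, 19, 20)

[1] I1 issues→DIV
[2] I1 reads · I2 issues→ADD
[3] I3 issues→INT
[4] I3 reads
[5] I3 exec-done
[10] I1 exec-done
[11] I1 writes R1
[12] I2 reads
[13] I3 writes R0
[14] I2 exec-done
[15] I2 writes R4
[16] I4 issues→ADD
[17] I4 reads · I5 issues→DIV
[18] I5 reads
[19] I4 exec-done
[20] I4 writes R2
[26] I5 exec-done
[27] I5 writes R0
[28] I6 issues→DIV
[29] I6 reads
[37] I6 exec-done
[38] I6 writes R2
[39] I7 issues→DIV
[40] I7 reads · I8 issues→MUL
[48] I7 exec-done
[49] I7 writes R4
[50] I8 reads
[54] I8 exec-done
[55] I8 writes R1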